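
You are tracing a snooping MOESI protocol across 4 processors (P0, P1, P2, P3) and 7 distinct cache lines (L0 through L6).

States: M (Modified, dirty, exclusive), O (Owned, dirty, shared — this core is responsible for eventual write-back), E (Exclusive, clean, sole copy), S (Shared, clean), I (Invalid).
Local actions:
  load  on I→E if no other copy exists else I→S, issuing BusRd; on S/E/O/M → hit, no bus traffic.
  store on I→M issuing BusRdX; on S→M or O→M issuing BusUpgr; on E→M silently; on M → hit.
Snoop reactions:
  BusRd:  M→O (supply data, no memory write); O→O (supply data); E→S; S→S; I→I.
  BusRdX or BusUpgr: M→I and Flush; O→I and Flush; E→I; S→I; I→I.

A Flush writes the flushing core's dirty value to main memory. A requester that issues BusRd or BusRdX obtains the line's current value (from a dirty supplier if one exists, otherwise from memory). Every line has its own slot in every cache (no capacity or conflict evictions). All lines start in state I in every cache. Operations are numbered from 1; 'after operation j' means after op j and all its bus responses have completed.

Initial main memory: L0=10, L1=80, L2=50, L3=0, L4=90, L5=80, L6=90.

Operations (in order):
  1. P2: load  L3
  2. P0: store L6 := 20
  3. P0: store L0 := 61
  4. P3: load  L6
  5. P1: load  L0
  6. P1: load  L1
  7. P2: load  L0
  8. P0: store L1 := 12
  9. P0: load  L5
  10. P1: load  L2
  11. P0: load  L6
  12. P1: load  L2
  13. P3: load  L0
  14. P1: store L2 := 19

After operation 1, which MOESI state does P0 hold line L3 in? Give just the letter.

step 1: P2: load  L3  ⟶  IIEI  (L3)  txn=BusRd  M[L3]=0
step 2: P0: store L6 := 20  ⟶  MIII  (L6)  txn=BusRdX  M[L6]=90
step 3: P0: store L0 := 61  ⟶  MIII  (L0)  txn=BusRdX  M[L0]=10
step 4: P3: load  L6  ⟶  OIIS  (L6)  txn=BusRd  M[L6]=90
step 5: P1: load  L0  ⟶  OSII  (L0)  txn=BusRd  M[L0]=10
step 6: P1: load  L1  ⟶  IEII  (L1)  txn=BusRd  M[L1]=80
step 7: P2: load  L0  ⟶  OSSI  (L0)  txn=BusRd  M[L0]=10
step 8: P0: store L1 := 12  ⟶  MIII  (L1)  txn=BusRdX  M[L1]=80
step 9: P0: load  L5  ⟶  EIII  (L5)  txn=BusRd  M[L5]=80
step 10: P1: load  L2  ⟶  IEII  (L2)  txn=BusRd  M[L2]=50
step 11: P0: load  L6  ⟶  OIIS  (L6)  txn=∅  M[L6]=90
step 12: P1: load  L2  ⟶  IEII  (L2)  txn=∅  M[L2]=50
step 13: P3: load  L0  ⟶  OSSS  (L0)  txn=BusRd  M[L0]=10
step 14: P1: store L2 := 19  ⟶  IMII  (L2)  txn=∅  M[L2]=50

state = I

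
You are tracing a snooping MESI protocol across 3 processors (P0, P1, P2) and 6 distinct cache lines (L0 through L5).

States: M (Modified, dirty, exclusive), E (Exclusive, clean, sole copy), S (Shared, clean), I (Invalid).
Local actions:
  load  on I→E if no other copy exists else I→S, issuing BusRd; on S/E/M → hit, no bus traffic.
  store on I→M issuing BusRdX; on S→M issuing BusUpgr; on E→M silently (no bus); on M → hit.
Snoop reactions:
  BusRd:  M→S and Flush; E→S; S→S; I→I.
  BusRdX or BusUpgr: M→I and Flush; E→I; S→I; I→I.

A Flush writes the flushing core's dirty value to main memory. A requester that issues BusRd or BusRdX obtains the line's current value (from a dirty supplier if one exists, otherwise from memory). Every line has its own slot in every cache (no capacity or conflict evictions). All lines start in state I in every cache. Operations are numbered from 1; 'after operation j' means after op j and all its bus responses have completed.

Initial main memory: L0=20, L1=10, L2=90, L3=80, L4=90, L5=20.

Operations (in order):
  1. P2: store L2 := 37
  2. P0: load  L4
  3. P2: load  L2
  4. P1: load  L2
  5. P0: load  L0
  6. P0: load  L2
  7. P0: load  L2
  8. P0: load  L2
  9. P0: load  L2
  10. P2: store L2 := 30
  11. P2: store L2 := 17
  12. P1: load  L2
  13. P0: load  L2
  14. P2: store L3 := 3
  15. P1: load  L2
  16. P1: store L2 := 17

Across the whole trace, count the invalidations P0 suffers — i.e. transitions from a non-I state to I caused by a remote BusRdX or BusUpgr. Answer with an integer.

invalidations = 2

step 1: P2: store L2 := 37  ⟶  IIM  (L2)  txn=BusRdX  M[L2]=90
step 2: P0: load  L4  ⟶  EII  (L4)  txn=BusRd  M[L4]=90
step 3: P2: load  L2  ⟶  IIM  (L2)  txn=∅  M[L2]=90
step 4: P1: load  L2  ⟶  ISS  (L2)  txn=BusRd+Flush  M[L2]=37
step 5: P0: load  L0  ⟶  EII  (L0)  txn=BusRd  M[L0]=20
step 6: P0: load  L2  ⟶  SSS  (L2)  txn=BusRd  M[L2]=37
step 7: P0: load  L2  ⟶  SSS  (L2)  txn=∅  M[L2]=37
step 8: P0: load  L2  ⟶  SSS  (L2)  txn=∅  M[L2]=37
step 9: P0: load  L2  ⟶  SSS  (L2)  txn=∅  M[L2]=37
step 10: P2: store L2 := 30  ⟶  IIM  (L2)  txn=BusUpgr  M[L2]=37
step 11: P2: store L2 := 17  ⟶  IIM  (L2)  txn=∅  M[L2]=37
step 12: P1: load  L2  ⟶  ISS  (L2)  txn=BusRd+Flush  M[L2]=17
step 13: P0: load  L2  ⟶  SSS  (L2)  txn=BusRd  M[L2]=17
step 14: P2: store L3 := 3  ⟶  IIM  (L3)  txn=BusRdX  M[L3]=80
step 15: P1: load  L2  ⟶  SSS  (L2)  txn=∅  M[L2]=17
step 16: P1: store L2 := 17  ⟶  IMI  (L2)  txn=BusUpgr  M[L2]=17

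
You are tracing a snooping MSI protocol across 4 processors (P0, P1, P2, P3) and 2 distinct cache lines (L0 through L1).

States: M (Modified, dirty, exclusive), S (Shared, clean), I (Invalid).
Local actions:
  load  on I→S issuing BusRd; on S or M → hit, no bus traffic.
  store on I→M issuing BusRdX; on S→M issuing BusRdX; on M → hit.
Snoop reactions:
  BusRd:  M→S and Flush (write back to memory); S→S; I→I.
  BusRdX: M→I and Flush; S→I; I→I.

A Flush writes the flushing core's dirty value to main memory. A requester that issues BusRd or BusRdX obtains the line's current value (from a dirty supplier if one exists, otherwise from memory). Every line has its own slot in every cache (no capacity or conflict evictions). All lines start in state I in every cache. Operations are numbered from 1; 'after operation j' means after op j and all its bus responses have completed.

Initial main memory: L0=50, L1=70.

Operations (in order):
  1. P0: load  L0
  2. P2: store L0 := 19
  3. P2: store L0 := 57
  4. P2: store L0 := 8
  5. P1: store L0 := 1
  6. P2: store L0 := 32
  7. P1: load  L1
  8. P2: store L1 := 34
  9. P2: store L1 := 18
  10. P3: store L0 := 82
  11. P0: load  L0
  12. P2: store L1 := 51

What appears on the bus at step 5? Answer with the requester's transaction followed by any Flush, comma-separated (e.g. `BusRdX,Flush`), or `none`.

bus = BusRdX,Flush

  op1 P0: load  L0 → S/I/I/I on L0; bus BusRd; mem=50
  op2 P2: store L0 := 19 → I/I/M/I on L0; bus BusRdX; mem=50
  op3 P2: store L0 := 57 → I/I/M/I on L0; bus (none); mem=50
  op4 P2: store L0 := 8 → I/I/M/I on L0; bus (none); mem=50
  op5 P1: store L0 := 1 → I/M/I/I on L0; bus BusRdX Flush; mem=8
  op6 P2: store L0 := 32 → I/I/M/I on L0; bus BusRdX Flush; mem=1
  op7 P1: load  L1 → I/S/I/I on L1; bus BusRd; mem=70
  op8 P2: store L1 := 34 → I/I/M/I on L1; bus BusRdX; mem=70
  op9 P2: store L1 := 18 → I/I/M/I on L1; bus (none); mem=70
  op10 P3: store L0 := 82 → I/I/I/M on L0; bus BusRdX Flush; mem=32
  op11 P0: load  L0 → S/I/I/S on L0; bus BusRd Flush; mem=82
  op12 P2: store L1 := 51 → I/I/M/I on L1; bus (none); mem=70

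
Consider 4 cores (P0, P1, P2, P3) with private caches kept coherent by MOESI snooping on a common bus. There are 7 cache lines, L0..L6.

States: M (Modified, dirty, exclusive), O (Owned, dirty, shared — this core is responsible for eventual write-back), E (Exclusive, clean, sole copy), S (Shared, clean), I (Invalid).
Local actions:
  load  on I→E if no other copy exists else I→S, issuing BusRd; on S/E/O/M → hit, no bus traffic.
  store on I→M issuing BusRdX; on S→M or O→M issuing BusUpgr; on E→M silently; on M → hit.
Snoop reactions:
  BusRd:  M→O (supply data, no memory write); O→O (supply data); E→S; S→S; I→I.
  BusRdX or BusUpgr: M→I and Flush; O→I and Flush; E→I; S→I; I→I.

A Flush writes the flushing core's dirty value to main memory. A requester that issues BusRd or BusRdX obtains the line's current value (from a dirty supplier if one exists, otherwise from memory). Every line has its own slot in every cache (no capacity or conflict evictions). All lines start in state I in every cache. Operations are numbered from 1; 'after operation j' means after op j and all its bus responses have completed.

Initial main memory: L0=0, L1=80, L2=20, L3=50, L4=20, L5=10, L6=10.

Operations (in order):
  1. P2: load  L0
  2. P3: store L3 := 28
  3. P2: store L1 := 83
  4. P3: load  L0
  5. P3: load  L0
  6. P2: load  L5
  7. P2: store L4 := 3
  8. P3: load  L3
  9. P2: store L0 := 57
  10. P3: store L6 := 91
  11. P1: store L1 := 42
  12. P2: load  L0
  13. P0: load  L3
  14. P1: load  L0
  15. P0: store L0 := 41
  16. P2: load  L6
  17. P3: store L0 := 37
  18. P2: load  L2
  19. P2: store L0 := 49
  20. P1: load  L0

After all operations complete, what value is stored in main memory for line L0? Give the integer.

1. P2: load  L0  bus=[BusRd]  L0: P0=I P1=I P2=E P3=I  mem[L0]=0
2. P3: store L3 := 28  bus=[BusRdX]  L3: P0=I P1=I P2=I P3=M  mem[L3]=50
3. P2: store L1 := 83  bus=[BusRdX]  L1: P0=I P1=I P2=M P3=I  mem[L1]=80
4. P3: load  L0  bus=[BusRd]  L0: P0=I P1=I P2=S P3=S  mem[L0]=0
5. P3: load  L0  bus=[-]  L0: P0=I P1=I P2=S P3=S  mem[L0]=0
6. P2: load  L5  bus=[BusRd]  L5: P0=I P1=I P2=E P3=I  mem[L5]=10
7. P2: store L4 := 3  bus=[BusRdX]  L4: P0=I P1=I P2=M P3=I  mem[L4]=20
8. P3: load  L3  bus=[-]  L3: P0=I P1=I P2=I P3=M  mem[L3]=50
9. P2: store L0 := 57  bus=[BusUpgr]  L0: P0=I P1=I P2=M P3=I  mem[L0]=0
10. P3: store L6 := 91  bus=[BusRdX]  L6: P0=I P1=I P2=I P3=M  mem[L6]=10
11. P1: store L1 := 42  bus=[BusRdX,Flush]  L1: P0=I P1=M P2=I P3=I  mem[L1]=83
12. P2: load  L0  bus=[-]  L0: P0=I P1=I P2=M P3=I  mem[L0]=0
13. P0: load  L3  bus=[BusRd]  L3: P0=S P1=I P2=I P3=O  mem[L3]=50
14. P1: load  L0  bus=[BusRd]  L0: P0=I P1=S P2=O P3=I  mem[L0]=0
15. P0: store L0 := 41  bus=[BusRdX,Flush]  L0: P0=M P1=I P2=I P3=I  mem[L0]=57
16. P2: load  L6  bus=[BusRd]  L6: P0=I P1=I P2=S P3=O  mem[L6]=10
17. P3: store L0 := 37  bus=[BusRdX,Flush]  L0: P0=I P1=I P2=I P3=M  mem[L0]=41
18. P2: load  L2  bus=[BusRd]  L2: P0=I P1=I P2=E P3=I  mem[L2]=20
19. P2: store L0 := 49  bus=[BusRdX,Flush]  L0: P0=I P1=I P2=M P3=I  mem[L0]=37
20. P1: load  L0  bus=[BusRd]  L0: P0=I P1=S P2=O P3=I  mem[L0]=37

memory[L0] = 37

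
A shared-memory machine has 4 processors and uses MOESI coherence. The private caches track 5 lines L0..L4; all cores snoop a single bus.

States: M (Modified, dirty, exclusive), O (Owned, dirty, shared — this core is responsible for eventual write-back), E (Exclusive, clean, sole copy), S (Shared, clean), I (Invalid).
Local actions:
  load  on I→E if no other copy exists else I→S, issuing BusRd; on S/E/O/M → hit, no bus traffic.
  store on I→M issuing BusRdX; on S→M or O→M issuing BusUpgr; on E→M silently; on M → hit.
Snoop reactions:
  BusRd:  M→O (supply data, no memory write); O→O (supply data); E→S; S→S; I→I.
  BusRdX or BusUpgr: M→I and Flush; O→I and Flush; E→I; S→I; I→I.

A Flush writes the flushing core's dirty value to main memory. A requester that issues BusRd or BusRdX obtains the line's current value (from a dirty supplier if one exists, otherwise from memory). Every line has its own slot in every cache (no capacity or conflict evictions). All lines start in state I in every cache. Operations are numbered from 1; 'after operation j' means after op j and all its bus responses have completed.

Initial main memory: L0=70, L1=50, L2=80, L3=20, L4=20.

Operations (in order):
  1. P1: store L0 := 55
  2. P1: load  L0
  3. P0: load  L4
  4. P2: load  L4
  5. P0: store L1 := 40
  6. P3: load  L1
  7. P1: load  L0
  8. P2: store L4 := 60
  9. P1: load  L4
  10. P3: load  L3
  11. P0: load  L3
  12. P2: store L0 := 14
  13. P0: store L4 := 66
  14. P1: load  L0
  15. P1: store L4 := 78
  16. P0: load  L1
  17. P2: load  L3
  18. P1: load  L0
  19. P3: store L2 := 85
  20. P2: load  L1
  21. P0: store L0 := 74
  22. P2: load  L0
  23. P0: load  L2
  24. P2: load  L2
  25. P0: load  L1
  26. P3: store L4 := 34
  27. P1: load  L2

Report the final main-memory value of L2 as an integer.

step 1: P1: store L0 := 55  ⟶  IMII  (L0)  txn=BusRdX  M[L0]=70
step 2: P1: load  L0  ⟶  IMII  (L0)  txn=∅  M[L0]=70
step 3: P0: load  L4  ⟶  EIII  (L4)  txn=BusRd  M[L4]=20
step 4: P2: load  L4  ⟶  SISI  (L4)  txn=BusRd  M[L4]=20
step 5: P0: store L1 := 40  ⟶  MIII  (L1)  txn=BusRdX  M[L1]=50
step 6: P3: load  L1  ⟶  OIIS  (L1)  txn=BusRd  M[L1]=50
step 7: P1: load  L0  ⟶  IMII  (L0)  txn=∅  M[L0]=70
step 8: P2: store L4 := 60  ⟶  IIMI  (L4)  txn=BusUpgr  M[L4]=20
step 9: P1: load  L4  ⟶  ISOI  (L4)  txn=BusRd  M[L4]=20
step 10: P3: load  L3  ⟶  IIIE  (L3)  txn=BusRd  M[L3]=20
step 11: P0: load  L3  ⟶  SIIS  (L3)  txn=BusRd  M[L3]=20
step 12: P2: store L0 := 14  ⟶  IIMI  (L0)  txn=BusRdX+Flush  M[L0]=55
step 13: P0: store L4 := 66  ⟶  MIII  (L4)  txn=BusRdX+Flush  M[L4]=60
step 14: P1: load  L0  ⟶  ISOI  (L0)  txn=BusRd  M[L0]=55
step 15: P1: store L4 := 78  ⟶  IMII  (L4)  txn=BusRdX+Flush  M[L4]=66
step 16: P0: load  L1  ⟶  OIIS  (L1)  txn=∅  M[L1]=50
step 17: P2: load  L3  ⟶  SISS  (L3)  txn=BusRd  M[L3]=20
step 18: P1: load  L0  ⟶  ISOI  (L0)  txn=∅  M[L0]=55
step 19: P3: store L2 := 85  ⟶  IIIM  (L2)  txn=BusRdX  M[L2]=80
step 20: P2: load  L1  ⟶  OISS  (L1)  txn=BusRd  M[L1]=50
step 21: P0: store L0 := 74  ⟶  MIII  (L0)  txn=BusRdX+Flush  M[L0]=14
step 22: P2: load  L0  ⟶  OISI  (L0)  txn=BusRd  M[L0]=14
step 23: P0: load  L2  ⟶  SIIO  (L2)  txn=BusRd  M[L2]=80
step 24: P2: load  L2  ⟶  SISO  (L2)  txn=BusRd  M[L2]=80
step 25: P0: load  L1  ⟶  OISS  (L1)  txn=∅  M[L1]=50
step 26: P3: store L4 := 34  ⟶  IIIM  (L4)  txn=BusRdX+Flush  M[L4]=78
step 27: P1: load  L2  ⟶  SSSO  (L2)  txn=BusRd  M[L2]=80

memory[L2] = 80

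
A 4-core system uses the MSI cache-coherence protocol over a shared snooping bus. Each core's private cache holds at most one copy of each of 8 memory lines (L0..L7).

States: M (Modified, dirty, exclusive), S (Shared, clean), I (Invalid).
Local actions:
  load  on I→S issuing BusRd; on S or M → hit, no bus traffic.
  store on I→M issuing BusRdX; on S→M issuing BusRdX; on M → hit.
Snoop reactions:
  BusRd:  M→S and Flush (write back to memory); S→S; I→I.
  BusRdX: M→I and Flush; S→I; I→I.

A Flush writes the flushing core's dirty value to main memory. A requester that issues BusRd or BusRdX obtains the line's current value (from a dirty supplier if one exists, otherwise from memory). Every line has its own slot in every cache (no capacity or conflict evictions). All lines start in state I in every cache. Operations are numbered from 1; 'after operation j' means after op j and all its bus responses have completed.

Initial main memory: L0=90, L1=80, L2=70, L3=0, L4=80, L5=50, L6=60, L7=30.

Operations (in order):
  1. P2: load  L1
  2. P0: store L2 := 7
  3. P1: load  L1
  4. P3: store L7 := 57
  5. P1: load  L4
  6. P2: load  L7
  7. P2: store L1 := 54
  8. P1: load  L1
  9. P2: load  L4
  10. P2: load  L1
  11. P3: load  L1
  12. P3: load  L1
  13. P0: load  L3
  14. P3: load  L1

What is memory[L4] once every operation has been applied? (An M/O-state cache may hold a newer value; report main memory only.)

memory[L4] = 80

1. P2: load  L1  bus=[BusRd]  L1: P0=I P1=I P2=S P3=I  mem[L1]=80
2. P0: store L2 := 7  bus=[BusRdX]  L2: P0=M P1=I P2=I P3=I  mem[L2]=70
3. P1: load  L1  bus=[BusRd]  L1: P0=I P1=S P2=S P3=I  mem[L1]=80
4. P3: store L7 := 57  bus=[BusRdX]  L7: P0=I P1=I P2=I P3=M  mem[L7]=30
5. P1: load  L4  bus=[BusRd]  L4: P0=I P1=S P2=I P3=I  mem[L4]=80
6. P2: load  L7  bus=[BusRd,Flush]  L7: P0=I P1=I P2=S P3=S  mem[L7]=57
7. P2: store L1 := 54  bus=[BusRdX]  L1: P0=I P1=I P2=M P3=I  mem[L1]=80
8. P1: load  L1  bus=[BusRd,Flush]  L1: P0=I P1=S P2=S P3=I  mem[L1]=54
9. P2: load  L4  bus=[BusRd]  L4: P0=I P1=S P2=S P3=I  mem[L4]=80
10. P2: load  L1  bus=[-]  L1: P0=I P1=S P2=S P3=I  mem[L1]=54
11. P3: load  L1  bus=[BusRd]  L1: P0=I P1=S P2=S P3=S  mem[L1]=54
12. P3: load  L1  bus=[-]  L1: P0=I P1=S P2=S P3=S  mem[L1]=54
13. P0: load  L3  bus=[BusRd]  L3: P0=S P1=I P2=I P3=I  mem[L3]=0
14. P3: load  L1  bus=[-]  L1: P0=I P1=S P2=S P3=S  mem[L1]=54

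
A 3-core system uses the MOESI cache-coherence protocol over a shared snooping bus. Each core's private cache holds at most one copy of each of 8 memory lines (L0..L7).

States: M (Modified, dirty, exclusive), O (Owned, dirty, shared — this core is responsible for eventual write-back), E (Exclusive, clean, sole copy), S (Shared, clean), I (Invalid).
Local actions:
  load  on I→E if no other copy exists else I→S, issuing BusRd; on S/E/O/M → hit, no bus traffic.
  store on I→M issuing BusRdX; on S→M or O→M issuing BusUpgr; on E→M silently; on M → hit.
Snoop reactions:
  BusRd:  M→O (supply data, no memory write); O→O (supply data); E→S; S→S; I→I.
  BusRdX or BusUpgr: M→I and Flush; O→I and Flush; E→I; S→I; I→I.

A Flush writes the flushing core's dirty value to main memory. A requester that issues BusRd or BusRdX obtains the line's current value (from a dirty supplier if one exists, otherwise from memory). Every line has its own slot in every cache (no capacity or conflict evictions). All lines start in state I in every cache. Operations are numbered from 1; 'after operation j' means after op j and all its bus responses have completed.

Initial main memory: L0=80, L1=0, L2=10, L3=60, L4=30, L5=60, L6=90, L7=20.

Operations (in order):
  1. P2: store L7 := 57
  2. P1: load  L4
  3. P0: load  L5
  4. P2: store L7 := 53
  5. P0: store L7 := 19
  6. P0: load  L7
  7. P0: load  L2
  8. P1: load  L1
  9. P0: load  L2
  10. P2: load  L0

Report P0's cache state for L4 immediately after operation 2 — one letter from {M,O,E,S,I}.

step 1: P2: store L7 := 57  ⟶  IIM  (L7)  txn=BusRdX  M[L7]=20
step 2: P1: load  L4  ⟶  IEI  (L4)  txn=BusRd  M[L4]=30
step 3: P0: load  L5  ⟶  EII  (L5)  txn=BusRd  M[L5]=60
step 4: P2: store L7 := 53  ⟶  IIM  (L7)  txn=∅  M[L7]=20
step 5: P0: store L7 := 19  ⟶  MII  (L7)  txn=BusRdX+Flush  M[L7]=53
step 6: P0: load  L7  ⟶  MII  (L7)  txn=∅  M[L7]=53
step 7: P0: load  L2  ⟶  EII  (L2)  txn=BusRd  M[L2]=10
step 8: P1: load  L1  ⟶  IEI  (L1)  txn=BusRd  M[L1]=0
step 9: P0: load  L2  ⟶  EII  (L2)  txn=∅  M[L2]=10
step 10: P2: load  L0  ⟶  IIE  (L0)  txn=BusRd  M[L0]=80

state = I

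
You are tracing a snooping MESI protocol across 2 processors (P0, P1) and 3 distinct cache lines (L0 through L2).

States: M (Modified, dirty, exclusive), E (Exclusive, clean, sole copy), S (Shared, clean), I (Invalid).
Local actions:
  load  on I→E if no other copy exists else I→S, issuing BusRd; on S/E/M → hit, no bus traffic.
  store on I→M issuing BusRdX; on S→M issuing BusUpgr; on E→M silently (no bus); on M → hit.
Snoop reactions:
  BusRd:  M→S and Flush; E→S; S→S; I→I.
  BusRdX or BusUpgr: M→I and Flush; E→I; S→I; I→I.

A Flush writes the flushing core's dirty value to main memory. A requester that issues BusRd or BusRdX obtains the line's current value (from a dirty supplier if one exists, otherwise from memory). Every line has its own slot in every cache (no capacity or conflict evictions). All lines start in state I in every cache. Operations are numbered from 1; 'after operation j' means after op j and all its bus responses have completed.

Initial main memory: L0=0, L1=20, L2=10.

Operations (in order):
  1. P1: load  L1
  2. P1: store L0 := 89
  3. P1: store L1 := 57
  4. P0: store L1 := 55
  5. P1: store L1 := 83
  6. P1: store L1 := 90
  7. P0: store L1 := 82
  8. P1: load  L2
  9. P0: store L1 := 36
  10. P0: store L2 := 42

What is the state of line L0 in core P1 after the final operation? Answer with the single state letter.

1. P1: load  L1  bus=[BusRd]  L1: P0=I P1=E  mem[L1]=20
2. P1: store L0 := 89  bus=[BusRdX]  L0: P0=I P1=M  mem[L0]=0
3. P1: store L1 := 57  bus=[-]  L1: P0=I P1=M  mem[L1]=20
4. P0: store L1 := 55  bus=[BusRdX,Flush]  L1: P0=M P1=I  mem[L1]=57
5. P1: store L1 := 83  bus=[BusRdX,Flush]  L1: P0=I P1=M  mem[L1]=55
6. P1: store L1 := 90  bus=[-]  L1: P0=I P1=M  mem[L1]=55
7. P0: store L1 := 82  bus=[BusRdX,Flush]  L1: P0=M P1=I  mem[L1]=90
8. P1: load  L2  bus=[BusRd]  L2: P0=I P1=E  mem[L2]=10
9. P0: store L1 := 36  bus=[-]  L1: P0=M P1=I  mem[L1]=90
10. P0: store L2 := 42  bus=[BusRdX]  L2: P0=M P1=I  mem[L2]=10

state = M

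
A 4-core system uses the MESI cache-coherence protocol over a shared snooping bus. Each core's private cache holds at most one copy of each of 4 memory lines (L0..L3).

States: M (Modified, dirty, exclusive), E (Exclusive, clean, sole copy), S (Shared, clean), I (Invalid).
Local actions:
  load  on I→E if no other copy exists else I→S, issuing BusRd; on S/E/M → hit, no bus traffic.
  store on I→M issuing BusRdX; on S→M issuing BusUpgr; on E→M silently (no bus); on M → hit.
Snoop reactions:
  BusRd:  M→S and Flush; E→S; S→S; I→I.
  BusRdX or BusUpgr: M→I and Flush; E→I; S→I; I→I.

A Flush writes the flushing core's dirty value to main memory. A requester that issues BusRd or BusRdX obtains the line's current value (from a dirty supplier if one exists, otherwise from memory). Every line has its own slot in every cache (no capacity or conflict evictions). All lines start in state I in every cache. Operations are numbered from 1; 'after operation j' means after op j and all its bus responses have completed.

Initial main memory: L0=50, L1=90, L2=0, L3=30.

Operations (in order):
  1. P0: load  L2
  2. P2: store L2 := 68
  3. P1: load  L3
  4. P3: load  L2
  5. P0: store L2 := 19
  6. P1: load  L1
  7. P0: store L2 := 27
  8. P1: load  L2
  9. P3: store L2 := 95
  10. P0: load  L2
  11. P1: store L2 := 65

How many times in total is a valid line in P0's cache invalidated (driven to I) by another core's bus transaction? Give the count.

[1] P0: load  L2 | P0:E(0), P1:I, P2:I, P3:I | bus: BusRd
[2] P2: store L2 := 68 | P0:I, P1:I, P2:M(68), P3:I | bus: BusRdX
[3] P1: load  L3 | P0:I, P1:E(30), P2:I, P3:I | bus: BusRd
[4] P3: load  L2 | P0:I, P1:I, P2:S(68), P3:S(68) | bus: BusRd,Flush
[5] P0: store L2 := 19 | P0:M(19), P1:I, P2:I, P3:I | bus: BusRdX
[6] P1: load  L1 | P0:I, P1:E(90), P2:I, P3:I | bus: BusRd
[7] P0: store L2 := 27 | P0:M(27), P1:I, P2:I, P3:I | bus: none
[8] P1: load  L2 | P0:S(27), P1:S(27), P2:I, P3:I | bus: BusRd,Flush
[9] P3: store L2 := 95 | P0:I, P1:I, P2:I, P3:M(95) | bus: BusRdX
[10] P0: load  L2 | P0:S(95), P1:I, P2:I, P3:S(95) | bus: BusRd,Flush
[11] P1: store L2 := 65 | P0:I, P1:M(65), P2:I, P3:I | bus: BusRdX

invalidations = 3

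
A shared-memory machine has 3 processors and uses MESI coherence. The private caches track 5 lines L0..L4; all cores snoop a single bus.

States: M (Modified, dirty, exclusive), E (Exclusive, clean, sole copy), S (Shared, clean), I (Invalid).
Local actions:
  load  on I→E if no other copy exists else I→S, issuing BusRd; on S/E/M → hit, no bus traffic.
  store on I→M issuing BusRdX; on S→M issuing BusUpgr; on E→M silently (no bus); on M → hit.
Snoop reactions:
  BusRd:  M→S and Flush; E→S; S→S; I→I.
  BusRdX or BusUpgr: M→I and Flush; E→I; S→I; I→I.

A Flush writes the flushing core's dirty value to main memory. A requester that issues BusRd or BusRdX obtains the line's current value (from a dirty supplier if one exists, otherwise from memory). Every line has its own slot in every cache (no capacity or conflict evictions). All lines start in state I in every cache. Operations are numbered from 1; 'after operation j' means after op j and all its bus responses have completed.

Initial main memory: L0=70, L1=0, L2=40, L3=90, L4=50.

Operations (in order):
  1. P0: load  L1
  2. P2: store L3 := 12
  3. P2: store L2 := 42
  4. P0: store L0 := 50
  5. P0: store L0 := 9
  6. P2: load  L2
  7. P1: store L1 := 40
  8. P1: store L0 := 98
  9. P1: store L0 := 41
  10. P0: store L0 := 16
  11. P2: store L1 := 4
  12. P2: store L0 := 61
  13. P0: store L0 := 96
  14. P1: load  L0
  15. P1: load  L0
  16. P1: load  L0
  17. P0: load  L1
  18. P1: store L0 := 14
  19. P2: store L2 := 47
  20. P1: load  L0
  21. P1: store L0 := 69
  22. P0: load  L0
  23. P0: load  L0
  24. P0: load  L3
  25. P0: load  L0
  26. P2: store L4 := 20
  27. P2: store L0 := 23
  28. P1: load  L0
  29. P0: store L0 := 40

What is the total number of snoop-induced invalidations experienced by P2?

[1] P0: load  L1 | P0:E(0), P1:I, P2:I | bus: BusRd
[2] P2: store L3 := 12 | P0:I, P1:I, P2:M(12) | bus: BusRdX
[3] P2: store L2 := 42 | P0:I, P1:I, P2:M(42) | bus: BusRdX
[4] P0: store L0 := 50 | P0:M(50), P1:I, P2:I | bus: BusRdX
[5] P0: store L0 := 9 | P0:M(9), P1:I, P2:I | bus: none
[6] P2: load  L2 | P0:I, P1:I, P2:M(42) | bus: none
[7] P1: store L1 := 40 | P0:I, P1:M(40), P2:I | bus: BusRdX
[8] P1: store L0 := 98 | P0:I, P1:M(98), P2:I | bus: BusRdX,Flush
[9] P1: store L0 := 41 | P0:I, P1:M(41), P2:I | bus: none
[10] P0: store L0 := 16 | P0:M(16), P1:I, P2:I | bus: BusRdX,Flush
[11] P2: store L1 := 4 | P0:I, P1:I, P2:M(4) | bus: BusRdX,Flush
[12] P2: store L0 := 61 | P0:I, P1:I, P2:M(61) | bus: BusRdX,Flush
[13] P0: store L0 := 96 | P0:M(96), P1:I, P2:I | bus: BusRdX,Flush
[14] P1: load  L0 | P0:S(96), P1:S(96), P2:I | bus: BusRd,Flush
[15] P1: load  L0 | P0:S(96), P1:S(96), P2:I | bus: none
[16] P1: load  L0 | P0:S(96), P1:S(96), P2:I | bus: none
[17] P0: load  L1 | P0:S(4), P1:I, P2:S(4) | bus: BusRd,Flush
[18] P1: store L0 := 14 | P0:I, P1:M(14), P2:I | bus: BusUpgr
[19] P2: store L2 := 47 | P0:I, P1:I, P2:M(47) | bus: none
[20] P1: load  L0 | P0:I, P1:M(14), P2:I | bus: none
[21] P1: store L0 := 69 | P0:I, P1:M(69), P2:I | bus: none
[22] P0: load  L0 | P0:S(69), P1:S(69), P2:I | bus: BusRd,Flush
[23] P0: load  L0 | P0:S(69), P1:S(69), P2:I | bus: none
[24] P0: load  L3 | P0:S(12), P1:I, P2:S(12) | bus: BusRd,Flush
[25] P0: load  L0 | P0:S(69), P1:S(69), P2:I | bus: none
[26] P2: store L4 := 20 | P0:I, P1:I, P2:M(20) | bus: BusRdX
[27] P2: store L0 := 23 | P0:I, P1:I, P2:M(23) | bus: BusRdX
[28] P1: load  L0 | P0:I, P1:S(23), P2:S(23) | bus: BusRd,Flush
[29] P0: store L0 := 40 | P0:M(40), P1:I, P2:I | bus: BusRdX

invalidations = 2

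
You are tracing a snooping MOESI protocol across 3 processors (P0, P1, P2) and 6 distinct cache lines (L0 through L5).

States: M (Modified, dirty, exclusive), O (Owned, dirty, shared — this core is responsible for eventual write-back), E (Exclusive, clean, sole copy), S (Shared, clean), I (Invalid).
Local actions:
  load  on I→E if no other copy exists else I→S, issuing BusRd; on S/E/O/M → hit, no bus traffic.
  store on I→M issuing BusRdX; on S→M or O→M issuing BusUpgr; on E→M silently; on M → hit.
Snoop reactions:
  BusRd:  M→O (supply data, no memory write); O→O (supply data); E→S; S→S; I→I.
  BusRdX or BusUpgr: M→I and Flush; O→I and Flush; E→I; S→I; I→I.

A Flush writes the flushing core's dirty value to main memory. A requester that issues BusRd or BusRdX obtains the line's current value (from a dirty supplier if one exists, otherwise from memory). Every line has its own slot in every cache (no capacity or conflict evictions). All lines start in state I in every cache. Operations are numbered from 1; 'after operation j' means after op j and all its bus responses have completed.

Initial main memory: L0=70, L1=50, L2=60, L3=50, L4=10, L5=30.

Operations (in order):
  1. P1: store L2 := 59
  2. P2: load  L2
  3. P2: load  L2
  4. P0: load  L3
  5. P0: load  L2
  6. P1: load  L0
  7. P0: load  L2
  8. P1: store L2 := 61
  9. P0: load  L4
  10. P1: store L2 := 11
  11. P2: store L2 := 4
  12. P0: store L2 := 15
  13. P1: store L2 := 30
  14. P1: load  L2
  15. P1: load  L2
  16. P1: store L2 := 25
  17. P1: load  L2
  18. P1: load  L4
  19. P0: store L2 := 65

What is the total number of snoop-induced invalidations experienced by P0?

1. P1: store L2 := 59  bus=[BusRdX]  L2: P0=I P1=M P2=I  mem[L2]=60
2. P2: load  L2  bus=[BusRd]  L2: P0=I P1=O P2=S  mem[L2]=60
3. P2: load  L2  bus=[-]  L2: P0=I P1=O P2=S  mem[L2]=60
4. P0: load  L3  bus=[BusRd]  L3: P0=E P1=I P2=I  mem[L3]=50
5. P0: load  L2  bus=[BusRd]  L2: P0=S P1=O P2=S  mem[L2]=60
6. P1: load  L0  bus=[BusRd]  L0: P0=I P1=E P2=I  mem[L0]=70
7. P0: load  L2  bus=[-]  L2: P0=S P1=O P2=S  mem[L2]=60
8. P1: store L2 := 61  bus=[BusUpgr]  L2: P0=I P1=M P2=I  mem[L2]=60
9. P0: load  L4  bus=[BusRd]  L4: P0=E P1=I P2=I  mem[L4]=10
10. P1: store L2 := 11  bus=[-]  L2: P0=I P1=M P2=I  mem[L2]=60
11. P2: store L2 := 4  bus=[BusRdX,Flush]  L2: P0=I P1=I P2=M  mem[L2]=11
12. P0: store L2 := 15  bus=[BusRdX,Flush]  L2: P0=M P1=I P2=I  mem[L2]=4
13. P1: store L2 := 30  bus=[BusRdX,Flush]  L2: P0=I P1=M P2=I  mem[L2]=15
14. P1: load  L2  bus=[-]  L2: P0=I P1=M P2=I  mem[L2]=15
15. P1: load  L2  bus=[-]  L2: P0=I P1=M P2=I  mem[L2]=15
16. P1: store L2 := 25  bus=[-]  L2: P0=I P1=M P2=I  mem[L2]=15
17. P1: load  L2  bus=[-]  L2: P0=I P1=M P2=I  mem[L2]=15
18. P1: load  L4  bus=[BusRd]  L4: P0=S P1=S P2=I  mem[L4]=10
19. P0: store L2 := 65  bus=[BusRdX,Flush]  L2: P0=M P1=I P2=I  mem[L2]=25

invalidations = 2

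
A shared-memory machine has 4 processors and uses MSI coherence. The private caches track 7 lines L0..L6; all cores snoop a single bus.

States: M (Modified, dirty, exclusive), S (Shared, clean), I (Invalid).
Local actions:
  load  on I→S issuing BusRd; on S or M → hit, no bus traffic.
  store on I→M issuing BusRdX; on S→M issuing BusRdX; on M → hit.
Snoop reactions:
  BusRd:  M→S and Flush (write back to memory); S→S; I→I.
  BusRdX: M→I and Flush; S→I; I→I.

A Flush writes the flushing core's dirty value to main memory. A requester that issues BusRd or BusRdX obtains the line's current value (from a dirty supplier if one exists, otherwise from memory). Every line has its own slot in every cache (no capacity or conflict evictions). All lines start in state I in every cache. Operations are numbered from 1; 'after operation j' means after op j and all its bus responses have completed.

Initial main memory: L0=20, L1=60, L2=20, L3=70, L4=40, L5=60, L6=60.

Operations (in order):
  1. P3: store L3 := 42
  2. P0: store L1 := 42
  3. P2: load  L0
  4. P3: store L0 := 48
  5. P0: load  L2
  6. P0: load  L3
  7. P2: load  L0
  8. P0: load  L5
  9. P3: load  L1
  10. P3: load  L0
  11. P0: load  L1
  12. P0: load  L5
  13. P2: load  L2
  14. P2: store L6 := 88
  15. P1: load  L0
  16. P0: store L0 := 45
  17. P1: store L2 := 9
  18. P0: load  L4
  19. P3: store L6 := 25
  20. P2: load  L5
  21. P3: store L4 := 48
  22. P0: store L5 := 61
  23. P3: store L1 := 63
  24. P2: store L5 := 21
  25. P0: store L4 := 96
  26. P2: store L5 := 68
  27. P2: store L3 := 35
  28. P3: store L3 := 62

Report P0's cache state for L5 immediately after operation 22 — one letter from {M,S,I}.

state = M

[1] P3: store L3 := 42 | P0:I, P1:I, P2:I, P3:M(42) | bus: BusRdX
[2] P0: store L1 := 42 | P0:M(42), P1:I, P2:I, P3:I | bus: BusRdX
[3] P2: load  L0 | P0:I, P1:I, P2:S(20), P3:I | bus: BusRd
[4] P3: store L0 := 48 | P0:I, P1:I, P2:I, P3:M(48) | bus: BusRdX
[5] P0: load  L2 | P0:S(20), P1:I, P2:I, P3:I | bus: BusRd
[6] P0: load  L3 | P0:S(42), P1:I, P2:I, P3:S(42) | bus: BusRd,Flush
[7] P2: load  L0 | P0:I, P1:I, P2:S(48), P3:S(48) | bus: BusRd,Flush
[8] P0: load  L5 | P0:S(60), P1:I, P2:I, P3:I | bus: BusRd
[9] P3: load  L1 | P0:S(42), P1:I, P2:I, P3:S(42) | bus: BusRd,Flush
[10] P3: load  L0 | P0:I, P1:I, P2:S(48), P3:S(48) | bus: none
[11] P0: load  L1 | P0:S(42), P1:I, P2:I, P3:S(42) | bus: none
[12] P0: load  L5 | P0:S(60), P1:I, P2:I, P3:I | bus: none
[13] P2: load  L2 | P0:S(20), P1:I, P2:S(20), P3:I | bus: BusRd
[14] P2: store L6 := 88 | P0:I, P1:I, P2:M(88), P3:I | bus: BusRdX
[15] P1: load  L0 | P0:I, P1:S(48), P2:S(48), P3:S(48) | bus: BusRd
[16] P0: store L0 := 45 | P0:M(45), P1:I, P2:I, P3:I | bus: BusRdX
[17] P1: store L2 := 9 | P0:I, P1:M(9), P2:I, P3:I | bus: BusRdX
[18] P0: load  L4 | P0:S(40), P1:I, P2:I, P3:I | bus: BusRd
[19] P3: store L6 := 25 | P0:I, P1:I, P2:I, P3:M(25) | bus: BusRdX,Flush
[20] P2: load  L5 | P0:S(60), P1:I, P2:S(60), P3:I | bus: BusRd
[21] P3: store L4 := 48 | P0:I, P1:I, P2:I, P3:M(48) | bus: BusRdX
[22] P0: store L5 := 61 | P0:M(61), P1:I, P2:I, P3:I | bus: BusRdX
[23] P3: store L1 := 63 | P0:I, P1:I, P2:I, P3:M(63) | bus: BusRdX
[24] P2: store L5 := 21 | P0:I, P1:I, P2:M(21), P3:I | bus: BusRdX,Flush
[25] P0: store L4 := 96 | P0:M(96), P1:I, P2:I, P3:I | bus: BusRdX,Flush
[26] P2: store L5 := 68 | P0:I, P1:I, P2:M(68), P3:I | bus: none
[27] P2: store L3 := 35 | P0:I, P1:I, P2:M(35), P3:I | bus: BusRdX
[28] P3: store L3 := 62 | P0:I, P1:I, P2:I, P3:M(62) | bus: BusRdX,Flush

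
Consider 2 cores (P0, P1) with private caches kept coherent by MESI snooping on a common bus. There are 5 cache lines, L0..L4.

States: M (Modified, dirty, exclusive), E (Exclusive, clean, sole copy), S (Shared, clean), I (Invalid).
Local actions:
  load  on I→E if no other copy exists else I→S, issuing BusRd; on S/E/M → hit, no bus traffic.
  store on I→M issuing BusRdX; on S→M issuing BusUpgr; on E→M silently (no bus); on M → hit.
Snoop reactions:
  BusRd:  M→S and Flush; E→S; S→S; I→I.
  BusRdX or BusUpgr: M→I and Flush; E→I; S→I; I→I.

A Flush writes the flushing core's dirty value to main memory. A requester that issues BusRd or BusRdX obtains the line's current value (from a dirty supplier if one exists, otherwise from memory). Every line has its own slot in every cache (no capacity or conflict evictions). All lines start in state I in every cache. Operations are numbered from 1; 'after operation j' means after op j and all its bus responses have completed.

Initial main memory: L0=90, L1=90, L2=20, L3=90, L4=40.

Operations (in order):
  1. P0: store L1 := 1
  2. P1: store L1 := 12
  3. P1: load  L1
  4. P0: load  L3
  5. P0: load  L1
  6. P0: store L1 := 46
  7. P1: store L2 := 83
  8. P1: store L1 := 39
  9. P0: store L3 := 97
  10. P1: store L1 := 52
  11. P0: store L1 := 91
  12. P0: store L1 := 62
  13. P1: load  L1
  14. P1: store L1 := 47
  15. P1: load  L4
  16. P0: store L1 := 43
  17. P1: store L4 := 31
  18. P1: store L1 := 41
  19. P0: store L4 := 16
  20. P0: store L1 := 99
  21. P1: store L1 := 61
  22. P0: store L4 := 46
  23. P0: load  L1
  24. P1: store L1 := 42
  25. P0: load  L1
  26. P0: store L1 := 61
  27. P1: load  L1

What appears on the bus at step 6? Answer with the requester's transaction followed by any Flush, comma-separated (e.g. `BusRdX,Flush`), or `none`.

[1] P0: store L1 := 1 | P0:M(1), P1:I | bus: BusRdX
[2] P1: store L1 := 12 | P0:I, P1:M(12) | bus: BusRdX,Flush
[3] P1: load  L1 | P0:I, P1:M(12) | bus: none
[4] P0: load  L3 | P0:E(90), P1:I | bus: BusRd
[5] P0: load  L1 | P0:S(12), P1:S(12) | bus: BusRd,Flush
[6] P0: store L1 := 46 | P0:M(46), P1:I | bus: BusUpgr
[7] P1: store L2 := 83 | P0:I, P1:M(83) | bus: BusRdX
[8] P1: store L1 := 39 | P0:I, P1:M(39) | bus: BusRdX,Flush
[9] P0: store L3 := 97 | P0:M(97), P1:I | bus: none
[10] P1: store L1 := 52 | P0:I, P1:M(52) | bus: none
[11] P0: store L1 := 91 | P0:M(91), P1:I | bus: BusRdX,Flush
[12] P0: store L1 := 62 | P0:M(62), P1:I | bus: none
[13] P1: load  L1 | P0:S(62), P1:S(62) | bus: BusRd,Flush
[14] P1: store L1 := 47 | P0:I, P1:M(47) | bus: BusUpgr
[15] P1: load  L4 | P0:I, P1:E(40) | bus: BusRd
[16] P0: store L1 := 43 | P0:M(43), P1:I | bus: BusRdX,Flush
[17] P1: store L4 := 31 | P0:I, P1:M(31) | bus: none
[18] P1: store L1 := 41 | P0:I, P1:M(41) | bus: BusRdX,Flush
[19] P0: store L4 := 16 | P0:M(16), P1:I | bus: BusRdX,Flush
[20] P0: store L1 := 99 | P0:M(99), P1:I | bus: BusRdX,Flush
[21] P1: store L1 := 61 | P0:I, P1:M(61) | bus: BusRdX,Flush
[22] P0: store L4 := 46 | P0:M(46), P1:I | bus: none
[23] P0: load  L1 | P0:S(61), P1:S(61) | bus: BusRd,Flush
[24] P1: store L1 := 42 | P0:I, P1:M(42) | bus: BusUpgr
[25] P0: load  L1 | P0:S(42), P1:S(42) | bus: BusRd,Flush
[26] P0: store L1 := 61 | P0:M(61), P1:I | bus: BusUpgr
[27] P1: load  L1 | P0:S(61), P1:S(61) | bus: BusRd,Flush

bus = BusUpgr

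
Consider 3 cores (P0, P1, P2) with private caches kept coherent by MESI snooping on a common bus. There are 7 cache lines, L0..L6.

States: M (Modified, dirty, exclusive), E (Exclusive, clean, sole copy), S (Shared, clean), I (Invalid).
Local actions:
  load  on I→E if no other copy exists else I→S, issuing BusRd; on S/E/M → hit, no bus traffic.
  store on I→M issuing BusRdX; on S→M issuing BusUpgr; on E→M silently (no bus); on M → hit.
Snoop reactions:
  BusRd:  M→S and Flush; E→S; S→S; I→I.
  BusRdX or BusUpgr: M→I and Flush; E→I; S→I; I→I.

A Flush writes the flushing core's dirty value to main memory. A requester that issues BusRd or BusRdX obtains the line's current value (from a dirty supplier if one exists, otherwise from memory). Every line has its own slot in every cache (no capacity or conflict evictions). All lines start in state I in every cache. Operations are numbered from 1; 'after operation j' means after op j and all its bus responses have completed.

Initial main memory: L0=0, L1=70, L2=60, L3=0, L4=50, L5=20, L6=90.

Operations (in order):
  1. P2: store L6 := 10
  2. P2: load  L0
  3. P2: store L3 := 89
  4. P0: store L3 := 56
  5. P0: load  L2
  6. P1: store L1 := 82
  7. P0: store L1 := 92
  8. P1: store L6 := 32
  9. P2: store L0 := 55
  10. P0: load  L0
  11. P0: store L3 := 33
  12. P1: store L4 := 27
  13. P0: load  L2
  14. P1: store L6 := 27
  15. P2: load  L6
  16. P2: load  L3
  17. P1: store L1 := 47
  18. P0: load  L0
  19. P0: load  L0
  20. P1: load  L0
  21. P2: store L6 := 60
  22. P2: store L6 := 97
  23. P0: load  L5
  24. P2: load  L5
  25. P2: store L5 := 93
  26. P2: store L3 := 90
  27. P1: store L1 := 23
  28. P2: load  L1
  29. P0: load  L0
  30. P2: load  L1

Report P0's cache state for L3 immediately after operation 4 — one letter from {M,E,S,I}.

state = M

  op1 P2: store L6 := 10 → I/I/M on L6; bus BusRdX; mem=90
  op2 P2: load  L0 → I/I/E on L0; bus BusRd; mem=0
  op3 P2: store L3 := 89 → I/I/M on L3; bus BusRdX; mem=0
  op4 P0: store L3 := 56 → M/I/I on L3; bus BusRdX Flush; mem=89
  op5 P0: load  L2 → E/I/I on L2; bus BusRd; mem=60
  op6 P1: store L1 := 82 → I/M/I on L1; bus BusRdX; mem=70
  op7 P0: store L1 := 92 → M/I/I on L1; bus BusRdX Flush; mem=82
  op8 P1: store L6 := 32 → I/M/I on L6; bus BusRdX Flush; mem=10
  op9 P2: store L0 := 55 → I/I/M on L0; bus (none); mem=0
  op10 P0: load  L0 → S/I/S on L0; bus BusRd Flush; mem=55
  op11 P0: store L3 := 33 → M/I/I on L3; bus (none); mem=89
  op12 P1: store L4 := 27 → I/M/I on L4; bus BusRdX; mem=50
  op13 P0: load  L2 → E/I/I on L2; bus (none); mem=60
  op14 P1: store L6 := 27 → I/M/I on L6; bus (none); mem=10
  op15 P2: load  L6 → I/S/S on L6; bus BusRd Flush; mem=27
  op16 P2: load  L3 → S/I/S on L3; bus BusRd Flush; mem=33
  op17 P1: store L1 := 47 → I/M/I on L1; bus BusRdX Flush; mem=92
  op18 P0: load  L0 → S/I/S on L0; bus (none); mem=55
  op19 P0: load  L0 → S/I/S on L0; bus (none); mem=55
  op20 P1: load  L0 → S/S/S on L0; bus BusRd; mem=55
  op21 P2: store L6 := 60 → I/I/M on L6; bus BusUpgr; mem=27
  op22 P2: store L6 := 97 → I/I/M on L6; bus (none); mem=27
  op23 P0: load  L5 → E/I/I on L5; bus BusRd; mem=20
  op24 P2: load  L5 → S/I/S on L5; bus BusRd; mem=20
  op25 P2: store L5 := 93 → I/I/M on L5; bus BusUpgr; mem=20
  op26 P2: store L3 := 90 → I/I/M on L3; bus BusUpgr; mem=33
  op27 P1: store L1 := 23 → I/M/I on L1; bus (none); mem=92
  op28 P2: load  L1 → I/S/S on L1; bus BusRd Flush; mem=23
  op29 P0: load  L0 → S/S/S on L0; bus (none); mem=55
  op30 P2: load  L1 → I/S/S on L1; bus (none); mem=23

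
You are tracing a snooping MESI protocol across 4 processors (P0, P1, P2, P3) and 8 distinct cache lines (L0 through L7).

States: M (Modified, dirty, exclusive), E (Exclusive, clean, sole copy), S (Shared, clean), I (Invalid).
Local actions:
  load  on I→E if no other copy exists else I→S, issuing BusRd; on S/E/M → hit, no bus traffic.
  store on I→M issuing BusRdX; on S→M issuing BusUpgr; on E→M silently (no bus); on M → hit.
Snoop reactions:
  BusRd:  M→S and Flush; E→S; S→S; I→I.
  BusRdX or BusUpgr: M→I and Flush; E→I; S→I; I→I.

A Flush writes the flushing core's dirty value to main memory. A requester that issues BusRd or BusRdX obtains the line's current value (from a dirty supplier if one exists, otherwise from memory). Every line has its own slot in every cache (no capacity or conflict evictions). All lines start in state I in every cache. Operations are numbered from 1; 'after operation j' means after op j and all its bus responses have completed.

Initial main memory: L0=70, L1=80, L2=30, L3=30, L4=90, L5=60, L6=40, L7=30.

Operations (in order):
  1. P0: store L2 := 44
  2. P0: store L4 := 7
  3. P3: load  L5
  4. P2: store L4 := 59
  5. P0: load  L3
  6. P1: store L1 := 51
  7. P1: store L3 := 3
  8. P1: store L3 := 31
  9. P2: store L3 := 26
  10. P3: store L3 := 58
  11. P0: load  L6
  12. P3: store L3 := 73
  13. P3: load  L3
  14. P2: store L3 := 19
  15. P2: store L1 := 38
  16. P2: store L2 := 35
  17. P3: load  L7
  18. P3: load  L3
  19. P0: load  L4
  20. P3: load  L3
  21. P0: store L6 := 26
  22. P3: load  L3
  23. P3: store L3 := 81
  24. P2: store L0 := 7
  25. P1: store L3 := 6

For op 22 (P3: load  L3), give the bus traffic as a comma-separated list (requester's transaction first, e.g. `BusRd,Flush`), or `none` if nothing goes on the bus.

bus = none

1. P0: store L2 := 44  bus=[BusRdX]  L2: P0=M P1=I P2=I P3=I  mem[L2]=30
2. P0: store L4 := 7  bus=[BusRdX]  L4: P0=M P1=I P2=I P3=I  mem[L4]=90
3. P3: load  L5  bus=[BusRd]  L5: P0=I P1=I P2=I P3=E  mem[L5]=60
4. P2: store L4 := 59  bus=[BusRdX,Flush]  L4: P0=I P1=I P2=M P3=I  mem[L4]=7
5. P0: load  L3  bus=[BusRd]  L3: P0=E P1=I P2=I P3=I  mem[L3]=30
6. P1: store L1 := 51  bus=[BusRdX]  L1: P0=I P1=M P2=I P3=I  mem[L1]=80
7. P1: store L3 := 3  bus=[BusRdX]  L3: P0=I P1=M P2=I P3=I  mem[L3]=30
8. P1: store L3 := 31  bus=[-]  L3: P0=I P1=M P2=I P3=I  mem[L3]=30
9. P2: store L3 := 26  bus=[BusRdX,Flush]  L3: P0=I P1=I P2=M P3=I  mem[L3]=31
10. P3: store L3 := 58  bus=[BusRdX,Flush]  L3: P0=I P1=I P2=I P3=M  mem[L3]=26
11. P0: load  L6  bus=[BusRd]  L6: P0=E P1=I P2=I P3=I  mem[L6]=40
12. P3: store L3 := 73  bus=[-]  L3: P0=I P1=I P2=I P3=M  mem[L3]=26
13. P3: load  L3  bus=[-]  L3: P0=I P1=I P2=I P3=M  mem[L3]=26
14. P2: store L3 := 19  bus=[BusRdX,Flush]  L3: P0=I P1=I P2=M P3=I  mem[L3]=73
15. P2: store L1 := 38  bus=[BusRdX,Flush]  L1: P0=I P1=I P2=M P3=I  mem[L1]=51
16. P2: store L2 := 35  bus=[BusRdX,Flush]  L2: P0=I P1=I P2=M P3=I  mem[L2]=44
17. P3: load  L7  bus=[BusRd]  L7: P0=I P1=I P2=I P3=E  mem[L7]=30
18. P3: load  L3  bus=[BusRd,Flush]  L3: P0=I P1=I P2=S P3=S  mem[L3]=19
19. P0: load  L4  bus=[BusRd,Flush]  L4: P0=S P1=I P2=S P3=I  mem[L4]=59
20. P3: load  L3  bus=[-]  L3: P0=I P1=I P2=S P3=S  mem[L3]=19
21. P0: store L6 := 26  bus=[-]  L6: P0=M P1=I P2=I P3=I  mem[L6]=40
22. P3: load  L3  bus=[-]  L3: P0=I P1=I P2=S P3=S  mem[L3]=19
23. P3: store L3 := 81  bus=[BusUpgr]  L3: P0=I P1=I P2=I P3=M  mem[L3]=19
24. P2: store L0 := 7  bus=[BusRdX]  L0: P0=I P1=I P2=M P3=I  mem[L0]=70
25. P1: store L3 := 6  bus=[BusRdX,Flush]  L3: P0=I P1=M P2=I P3=I  mem[L3]=81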